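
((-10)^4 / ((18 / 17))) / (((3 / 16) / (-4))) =-5440000 / 27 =-201481.48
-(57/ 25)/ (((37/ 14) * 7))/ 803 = -114/ 742775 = -0.00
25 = 25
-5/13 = -0.38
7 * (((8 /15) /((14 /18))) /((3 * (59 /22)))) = 176 /295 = 0.60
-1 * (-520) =520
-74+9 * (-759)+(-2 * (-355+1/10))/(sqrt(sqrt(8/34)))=-6905+3549 * 17^(1/4) * sqrt(2)/10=-5885.86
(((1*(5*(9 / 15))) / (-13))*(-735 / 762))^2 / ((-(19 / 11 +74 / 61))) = -362490975 / 21512021492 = -0.02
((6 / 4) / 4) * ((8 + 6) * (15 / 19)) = 315 / 76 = 4.14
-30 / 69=-10 / 23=-0.43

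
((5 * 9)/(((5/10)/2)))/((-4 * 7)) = -45/7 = -6.43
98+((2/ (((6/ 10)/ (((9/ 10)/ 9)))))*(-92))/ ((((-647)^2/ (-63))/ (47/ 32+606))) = 337578493/ 3348872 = 100.80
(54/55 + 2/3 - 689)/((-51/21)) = 793891/2805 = 283.03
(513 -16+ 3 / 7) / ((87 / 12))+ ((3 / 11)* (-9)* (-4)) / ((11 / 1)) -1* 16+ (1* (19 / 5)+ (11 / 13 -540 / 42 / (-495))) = 92882756 / 1596595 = 58.18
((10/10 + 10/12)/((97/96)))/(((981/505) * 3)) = 88880/285471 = 0.31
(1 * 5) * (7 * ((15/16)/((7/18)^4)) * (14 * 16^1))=15746400/49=321355.10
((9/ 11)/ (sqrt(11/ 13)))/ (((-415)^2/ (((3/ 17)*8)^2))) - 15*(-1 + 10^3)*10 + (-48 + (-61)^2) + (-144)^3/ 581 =-87914821/ 581 + 5184*sqrt(143)/ 6022536025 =-151316.39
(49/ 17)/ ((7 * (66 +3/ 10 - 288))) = -70/ 37689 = -0.00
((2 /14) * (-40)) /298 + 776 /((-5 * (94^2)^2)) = -976037371 /50895072830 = -0.02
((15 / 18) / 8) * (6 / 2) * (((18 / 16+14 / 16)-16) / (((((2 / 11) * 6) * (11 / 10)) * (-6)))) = 175 / 288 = 0.61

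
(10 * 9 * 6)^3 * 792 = 124711488000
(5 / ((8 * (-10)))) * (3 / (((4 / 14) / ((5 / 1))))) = -105 / 32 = -3.28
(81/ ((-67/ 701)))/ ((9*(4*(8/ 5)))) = -31545/ 2144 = -14.71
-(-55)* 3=165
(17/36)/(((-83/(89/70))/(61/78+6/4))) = -134657/8157240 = -0.02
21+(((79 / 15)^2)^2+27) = 41380081 / 50625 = 817.38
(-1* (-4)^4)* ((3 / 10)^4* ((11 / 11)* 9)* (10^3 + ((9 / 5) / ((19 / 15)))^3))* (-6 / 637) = 68771107296 / 390105625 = 176.29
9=9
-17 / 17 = -1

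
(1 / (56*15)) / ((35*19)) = 0.00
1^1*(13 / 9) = 13 / 9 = 1.44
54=54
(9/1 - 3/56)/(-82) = -501/4592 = -0.11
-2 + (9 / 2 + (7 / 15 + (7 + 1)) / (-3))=-29 / 90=-0.32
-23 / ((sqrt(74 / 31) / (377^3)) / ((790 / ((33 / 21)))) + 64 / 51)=-102166390011128501599397001600 / 5574295789183481758182224123 + 97494487268162985* sqrt(2294) / 5574295789183481758182224123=-18.33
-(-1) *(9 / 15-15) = -72 / 5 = -14.40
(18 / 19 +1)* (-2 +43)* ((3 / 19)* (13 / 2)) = 59163 / 722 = 81.94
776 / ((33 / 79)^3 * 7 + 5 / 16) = 6121572224 / 6490139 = 943.21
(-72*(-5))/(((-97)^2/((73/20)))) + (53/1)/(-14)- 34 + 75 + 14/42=14893181/395178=37.69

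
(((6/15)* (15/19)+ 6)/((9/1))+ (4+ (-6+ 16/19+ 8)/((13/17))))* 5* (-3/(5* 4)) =-3119/494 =-6.31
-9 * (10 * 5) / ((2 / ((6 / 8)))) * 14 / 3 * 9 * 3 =-42525 / 2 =-21262.50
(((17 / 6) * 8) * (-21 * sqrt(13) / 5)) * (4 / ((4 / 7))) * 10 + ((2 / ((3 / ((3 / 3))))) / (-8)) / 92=-6664 * sqrt(13) - 1 / 1104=-24027.39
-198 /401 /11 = -18 /401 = -0.04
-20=-20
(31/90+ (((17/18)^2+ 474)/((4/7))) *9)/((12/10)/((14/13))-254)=-37698661/1274544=-29.58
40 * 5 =200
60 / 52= 15 / 13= 1.15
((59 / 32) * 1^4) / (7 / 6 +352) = 177 / 33904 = 0.01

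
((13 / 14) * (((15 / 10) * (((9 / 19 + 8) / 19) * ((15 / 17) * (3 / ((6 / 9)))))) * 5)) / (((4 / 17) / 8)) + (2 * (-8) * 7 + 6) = 452411 / 1444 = 313.30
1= 1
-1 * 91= -91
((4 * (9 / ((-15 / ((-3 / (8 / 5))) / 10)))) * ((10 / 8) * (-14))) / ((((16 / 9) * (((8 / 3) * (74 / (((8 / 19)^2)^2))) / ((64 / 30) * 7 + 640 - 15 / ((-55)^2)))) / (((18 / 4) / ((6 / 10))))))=-202197019500 / 583447117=-346.56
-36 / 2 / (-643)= 18 / 643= 0.03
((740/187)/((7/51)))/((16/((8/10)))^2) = 111/1540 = 0.07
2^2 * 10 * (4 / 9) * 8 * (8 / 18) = 5120 / 81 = 63.21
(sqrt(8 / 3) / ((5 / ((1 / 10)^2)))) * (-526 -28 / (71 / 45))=-19303 * sqrt(6) / 26625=-1.78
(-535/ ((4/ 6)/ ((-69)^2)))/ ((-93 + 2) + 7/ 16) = 295320/ 7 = 42188.57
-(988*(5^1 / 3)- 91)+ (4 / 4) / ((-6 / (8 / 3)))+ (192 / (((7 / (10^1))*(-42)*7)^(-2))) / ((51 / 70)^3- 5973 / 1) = -17931301253435 / 6145819047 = -2917.64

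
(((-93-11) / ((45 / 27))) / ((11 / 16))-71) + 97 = -3562 / 55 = -64.76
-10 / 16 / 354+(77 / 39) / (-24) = -9281 / 110448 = -0.08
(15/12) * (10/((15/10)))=25/3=8.33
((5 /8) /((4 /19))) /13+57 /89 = 32167 /37024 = 0.87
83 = 83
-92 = -92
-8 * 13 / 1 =-104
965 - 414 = 551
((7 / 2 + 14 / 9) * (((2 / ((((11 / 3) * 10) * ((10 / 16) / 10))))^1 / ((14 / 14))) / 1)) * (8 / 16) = 364 / 165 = 2.21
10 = 10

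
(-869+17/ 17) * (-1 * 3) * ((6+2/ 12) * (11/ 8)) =22079.75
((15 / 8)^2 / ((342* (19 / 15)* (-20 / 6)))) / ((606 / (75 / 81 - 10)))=6125 / 168012288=0.00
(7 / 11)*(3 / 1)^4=567 / 11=51.55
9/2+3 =15/2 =7.50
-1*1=-1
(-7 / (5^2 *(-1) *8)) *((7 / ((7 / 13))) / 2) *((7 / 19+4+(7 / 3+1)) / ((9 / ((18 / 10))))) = 39949 / 114000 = 0.35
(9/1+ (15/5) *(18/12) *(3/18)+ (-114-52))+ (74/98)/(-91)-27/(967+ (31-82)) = -159587165/1021111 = -156.29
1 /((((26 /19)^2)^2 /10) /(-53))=-34535065 /228488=-151.15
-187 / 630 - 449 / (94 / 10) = -1423139 / 29610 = -48.06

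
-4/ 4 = -1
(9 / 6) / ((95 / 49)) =147 / 190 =0.77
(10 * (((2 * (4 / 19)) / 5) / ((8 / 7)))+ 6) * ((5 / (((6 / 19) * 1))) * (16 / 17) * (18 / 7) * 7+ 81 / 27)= 590208 / 323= 1827.27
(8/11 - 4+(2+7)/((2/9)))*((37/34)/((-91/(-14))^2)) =2331/2431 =0.96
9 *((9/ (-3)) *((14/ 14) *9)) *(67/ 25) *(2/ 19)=-32562/ 475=-68.55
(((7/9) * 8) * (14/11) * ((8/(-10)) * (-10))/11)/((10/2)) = 6272/5445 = 1.15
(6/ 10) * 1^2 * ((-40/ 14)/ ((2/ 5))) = -4.29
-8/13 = -0.62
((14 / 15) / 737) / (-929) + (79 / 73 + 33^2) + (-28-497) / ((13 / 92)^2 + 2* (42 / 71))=1288440546668002 / 1971005822115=653.70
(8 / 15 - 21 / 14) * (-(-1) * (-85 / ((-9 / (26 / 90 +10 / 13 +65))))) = -9525746 / 15795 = -603.09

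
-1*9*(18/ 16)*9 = -729/ 8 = -91.12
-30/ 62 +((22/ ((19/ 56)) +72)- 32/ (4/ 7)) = 47331/ 589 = 80.36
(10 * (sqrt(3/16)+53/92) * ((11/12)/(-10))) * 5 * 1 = -2915/1104 - 55 * sqrt(3)/48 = -4.63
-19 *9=-171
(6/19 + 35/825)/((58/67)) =75241/181830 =0.41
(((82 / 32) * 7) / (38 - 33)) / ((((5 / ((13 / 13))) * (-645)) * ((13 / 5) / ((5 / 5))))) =-0.00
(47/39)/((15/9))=47/65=0.72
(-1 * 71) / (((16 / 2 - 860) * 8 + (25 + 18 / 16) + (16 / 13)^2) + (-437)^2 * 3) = -0.00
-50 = -50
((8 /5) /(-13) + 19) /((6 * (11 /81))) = 33129 /1430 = 23.17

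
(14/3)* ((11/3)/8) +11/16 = 2.83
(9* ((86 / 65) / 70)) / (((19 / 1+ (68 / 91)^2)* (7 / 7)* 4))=35217 / 16196300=0.00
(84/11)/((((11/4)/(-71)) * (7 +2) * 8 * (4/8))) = -1988/363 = -5.48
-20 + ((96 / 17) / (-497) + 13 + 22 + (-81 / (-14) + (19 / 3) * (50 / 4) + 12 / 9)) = 855667 / 8449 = 101.27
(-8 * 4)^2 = 1024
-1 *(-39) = 39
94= 94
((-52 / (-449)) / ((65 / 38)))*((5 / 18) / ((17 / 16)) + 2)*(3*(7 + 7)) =736288 / 114495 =6.43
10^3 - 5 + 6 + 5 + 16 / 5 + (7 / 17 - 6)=85307 / 85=1003.61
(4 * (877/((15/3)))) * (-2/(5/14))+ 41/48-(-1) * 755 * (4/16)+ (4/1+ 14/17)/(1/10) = -75298859/20400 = -3691.12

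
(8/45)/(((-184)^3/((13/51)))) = -13/1787088960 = -0.00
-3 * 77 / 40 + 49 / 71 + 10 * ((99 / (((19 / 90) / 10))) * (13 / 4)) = 8223655621 / 53960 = 152402.81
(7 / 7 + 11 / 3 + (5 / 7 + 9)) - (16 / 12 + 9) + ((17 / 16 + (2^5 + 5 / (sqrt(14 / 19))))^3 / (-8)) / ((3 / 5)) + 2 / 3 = -12246.61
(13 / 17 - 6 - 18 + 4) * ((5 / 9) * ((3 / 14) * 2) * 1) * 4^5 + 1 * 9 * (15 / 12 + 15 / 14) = -2222375 / 476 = -4668.86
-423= -423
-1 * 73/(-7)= 73/7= 10.43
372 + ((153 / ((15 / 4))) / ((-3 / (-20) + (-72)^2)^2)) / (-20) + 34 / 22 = 373.55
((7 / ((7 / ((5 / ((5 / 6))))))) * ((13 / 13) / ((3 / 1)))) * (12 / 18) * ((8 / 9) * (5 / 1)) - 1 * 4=1.93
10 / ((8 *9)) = 5 / 36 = 0.14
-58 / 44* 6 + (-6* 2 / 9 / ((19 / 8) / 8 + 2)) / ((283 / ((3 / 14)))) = -25336417 / 3203277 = -7.91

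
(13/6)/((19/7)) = 91/114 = 0.80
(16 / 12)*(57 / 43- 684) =-39140 / 43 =-910.23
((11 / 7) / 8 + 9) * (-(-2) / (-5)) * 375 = -38625 / 28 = -1379.46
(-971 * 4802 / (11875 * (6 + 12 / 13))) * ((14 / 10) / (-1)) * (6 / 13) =32639194 / 890625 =36.65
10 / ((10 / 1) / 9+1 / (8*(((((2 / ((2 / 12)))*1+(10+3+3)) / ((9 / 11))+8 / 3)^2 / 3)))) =79361280 / 8820107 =9.00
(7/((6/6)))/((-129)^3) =-7/2146689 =-0.00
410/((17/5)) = 2050/17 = 120.59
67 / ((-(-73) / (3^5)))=16281 / 73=223.03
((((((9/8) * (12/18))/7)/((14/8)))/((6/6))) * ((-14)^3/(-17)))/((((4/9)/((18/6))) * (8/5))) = 2835/68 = 41.69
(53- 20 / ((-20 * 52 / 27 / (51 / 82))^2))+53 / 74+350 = 5431711523227 / 13454455040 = 403.71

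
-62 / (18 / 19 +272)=-589 / 2593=-0.23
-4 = -4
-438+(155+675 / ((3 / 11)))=2192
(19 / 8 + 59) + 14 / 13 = 62.45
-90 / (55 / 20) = -360 / 11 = -32.73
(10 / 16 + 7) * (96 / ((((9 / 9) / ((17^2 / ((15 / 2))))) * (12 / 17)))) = 599386 / 15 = 39959.07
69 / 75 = 0.92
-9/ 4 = -2.25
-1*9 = -9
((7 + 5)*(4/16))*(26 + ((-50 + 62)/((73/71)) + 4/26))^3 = 138758445009408/854670349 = 162353.18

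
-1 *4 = -4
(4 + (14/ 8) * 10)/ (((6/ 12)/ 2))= 86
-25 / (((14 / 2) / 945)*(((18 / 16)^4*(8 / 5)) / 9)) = -320000 / 27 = -11851.85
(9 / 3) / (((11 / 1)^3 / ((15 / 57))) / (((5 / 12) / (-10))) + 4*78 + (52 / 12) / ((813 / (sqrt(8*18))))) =-12195 / 492170428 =-0.00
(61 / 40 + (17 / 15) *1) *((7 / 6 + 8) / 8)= 3509 / 1152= 3.05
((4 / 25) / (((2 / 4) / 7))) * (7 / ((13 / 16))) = 6272 / 325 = 19.30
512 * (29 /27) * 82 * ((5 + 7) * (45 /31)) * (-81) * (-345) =680480870400 /31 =21950995819.35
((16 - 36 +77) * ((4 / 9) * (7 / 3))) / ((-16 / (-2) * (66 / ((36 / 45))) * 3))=133 / 4455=0.03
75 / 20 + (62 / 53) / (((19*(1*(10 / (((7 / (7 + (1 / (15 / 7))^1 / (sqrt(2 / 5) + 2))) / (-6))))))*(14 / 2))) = 13155959 / 3508388 - 31*sqrt(10) / 61396790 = 3.75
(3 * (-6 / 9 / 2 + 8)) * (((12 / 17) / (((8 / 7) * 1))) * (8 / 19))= 1932 / 323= 5.98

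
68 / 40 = 17 / 10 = 1.70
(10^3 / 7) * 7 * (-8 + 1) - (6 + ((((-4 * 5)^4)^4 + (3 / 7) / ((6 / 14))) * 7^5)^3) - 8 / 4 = -1336319765443612758784169794426286069147247734085733468733440004747561516951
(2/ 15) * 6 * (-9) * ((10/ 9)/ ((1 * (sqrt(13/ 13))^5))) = -8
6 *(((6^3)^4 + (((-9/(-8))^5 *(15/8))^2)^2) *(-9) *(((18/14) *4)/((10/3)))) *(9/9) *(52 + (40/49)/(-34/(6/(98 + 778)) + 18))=-9430538036982.51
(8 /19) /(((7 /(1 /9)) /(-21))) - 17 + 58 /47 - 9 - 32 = -152452 /2679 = -56.91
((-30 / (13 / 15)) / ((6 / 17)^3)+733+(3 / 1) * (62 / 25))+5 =-163409 / 3900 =-41.90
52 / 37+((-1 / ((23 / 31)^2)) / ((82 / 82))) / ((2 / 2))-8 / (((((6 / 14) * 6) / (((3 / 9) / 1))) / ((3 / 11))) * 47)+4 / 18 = -17761559 / 91073169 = -0.20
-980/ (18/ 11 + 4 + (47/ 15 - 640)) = 23100/ 14879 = 1.55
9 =9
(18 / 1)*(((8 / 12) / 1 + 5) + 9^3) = 13224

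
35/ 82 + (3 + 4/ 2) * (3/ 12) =275/ 164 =1.68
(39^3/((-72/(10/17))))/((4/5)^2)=-823875/1088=-757.24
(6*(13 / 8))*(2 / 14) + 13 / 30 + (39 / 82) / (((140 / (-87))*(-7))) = 450437 / 241080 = 1.87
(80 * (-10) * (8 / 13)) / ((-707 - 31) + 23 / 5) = 32000 / 47671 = 0.67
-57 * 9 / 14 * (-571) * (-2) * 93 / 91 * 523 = -14247481797 / 637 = -22366533.43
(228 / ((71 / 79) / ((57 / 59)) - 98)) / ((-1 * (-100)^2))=256671 / 1092762500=0.00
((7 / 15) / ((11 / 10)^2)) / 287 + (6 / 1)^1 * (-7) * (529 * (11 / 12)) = -606229199 / 29766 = -20366.50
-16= -16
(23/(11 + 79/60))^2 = 1904400/546121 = 3.49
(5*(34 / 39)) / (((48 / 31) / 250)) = 329375 / 468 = 703.79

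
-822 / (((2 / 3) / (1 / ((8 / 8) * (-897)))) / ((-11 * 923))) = -320991 / 23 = -13956.13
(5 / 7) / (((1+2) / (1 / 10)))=1 / 42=0.02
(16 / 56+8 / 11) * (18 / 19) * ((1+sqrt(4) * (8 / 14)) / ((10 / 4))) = 8424 / 10241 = 0.82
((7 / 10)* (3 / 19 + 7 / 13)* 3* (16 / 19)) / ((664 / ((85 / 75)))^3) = 0.00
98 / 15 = 6.53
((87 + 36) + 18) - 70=71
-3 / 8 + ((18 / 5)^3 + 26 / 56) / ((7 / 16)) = 5259097 / 49000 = 107.33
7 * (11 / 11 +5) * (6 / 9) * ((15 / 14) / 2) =15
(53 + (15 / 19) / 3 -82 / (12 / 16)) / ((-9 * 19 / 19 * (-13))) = -3196 / 6669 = -0.48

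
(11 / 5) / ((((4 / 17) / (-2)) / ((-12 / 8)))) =561 / 20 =28.05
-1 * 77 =-77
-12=-12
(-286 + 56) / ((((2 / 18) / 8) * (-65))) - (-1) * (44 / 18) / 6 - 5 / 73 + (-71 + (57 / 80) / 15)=1887448037 / 10249200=184.16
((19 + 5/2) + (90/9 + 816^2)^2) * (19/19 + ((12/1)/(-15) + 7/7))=532053035973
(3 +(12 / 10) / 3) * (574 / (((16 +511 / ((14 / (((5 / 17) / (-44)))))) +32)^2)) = 21838560128 / 25520511245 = 0.86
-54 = -54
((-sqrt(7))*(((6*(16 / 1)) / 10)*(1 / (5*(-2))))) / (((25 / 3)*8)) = 9*sqrt(7) / 625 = 0.04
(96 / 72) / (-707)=-4 / 2121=-0.00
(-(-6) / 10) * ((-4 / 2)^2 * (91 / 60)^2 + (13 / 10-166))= -139949 / 1500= -93.30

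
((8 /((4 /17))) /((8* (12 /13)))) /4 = 221 /192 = 1.15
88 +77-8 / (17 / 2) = 2789 / 17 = 164.06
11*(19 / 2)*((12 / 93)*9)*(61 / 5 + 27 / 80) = 1521.49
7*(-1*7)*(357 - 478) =5929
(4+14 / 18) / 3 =1.59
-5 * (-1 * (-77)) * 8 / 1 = -3080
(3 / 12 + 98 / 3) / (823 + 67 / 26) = 1027 / 25758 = 0.04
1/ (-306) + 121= 37025/ 306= 121.00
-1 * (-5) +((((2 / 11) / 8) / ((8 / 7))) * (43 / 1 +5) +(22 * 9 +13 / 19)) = 85539 / 418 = 204.64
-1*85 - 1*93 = -178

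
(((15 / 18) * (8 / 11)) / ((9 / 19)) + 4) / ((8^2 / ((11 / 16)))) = 49 / 864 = 0.06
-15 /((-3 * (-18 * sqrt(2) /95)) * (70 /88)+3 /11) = 39710 /3247-65835 * sqrt(2) /3247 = -16.44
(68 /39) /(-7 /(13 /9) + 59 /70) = -4760 /10929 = -0.44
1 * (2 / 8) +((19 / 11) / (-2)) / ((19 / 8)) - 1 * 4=-181 / 44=-4.11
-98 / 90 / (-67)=49 / 3015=0.02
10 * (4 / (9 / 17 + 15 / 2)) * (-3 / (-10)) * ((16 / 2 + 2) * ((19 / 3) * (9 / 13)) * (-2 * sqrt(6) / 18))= -25840 * sqrt(6) / 3549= -17.83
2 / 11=0.18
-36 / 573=-0.06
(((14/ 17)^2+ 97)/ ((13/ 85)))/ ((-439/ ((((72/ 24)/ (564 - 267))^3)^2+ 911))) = -9312187037772547480/ 7026266354979663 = -1325.34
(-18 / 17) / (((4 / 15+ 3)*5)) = -54 / 833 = -0.06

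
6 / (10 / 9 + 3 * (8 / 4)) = 27 / 32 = 0.84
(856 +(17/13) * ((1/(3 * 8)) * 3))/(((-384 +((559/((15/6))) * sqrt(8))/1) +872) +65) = -1230991825/244833368 +19143815 * sqrt(2)/4708334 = 0.72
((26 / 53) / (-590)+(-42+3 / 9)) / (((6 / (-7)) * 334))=0.15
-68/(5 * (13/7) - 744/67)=31892/853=37.39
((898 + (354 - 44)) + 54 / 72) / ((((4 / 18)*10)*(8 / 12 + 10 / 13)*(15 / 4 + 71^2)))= 339417 / 4520096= 0.08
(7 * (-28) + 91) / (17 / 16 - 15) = 1680 / 223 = 7.53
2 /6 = 1 /3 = 0.33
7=7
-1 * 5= -5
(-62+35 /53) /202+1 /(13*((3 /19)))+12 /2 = 2581829 /417534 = 6.18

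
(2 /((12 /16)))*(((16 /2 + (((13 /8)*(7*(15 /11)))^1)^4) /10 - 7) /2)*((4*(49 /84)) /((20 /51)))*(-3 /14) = -58954117919681 /5996953600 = -9830.68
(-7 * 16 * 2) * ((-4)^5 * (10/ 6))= 382293.33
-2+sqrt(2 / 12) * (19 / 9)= -2+19 * sqrt(6) / 54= -1.14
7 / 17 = 0.41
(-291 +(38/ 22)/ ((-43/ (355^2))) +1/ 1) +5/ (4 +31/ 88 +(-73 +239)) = -5352.29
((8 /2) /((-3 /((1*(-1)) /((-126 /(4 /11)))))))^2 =64 /4322241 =0.00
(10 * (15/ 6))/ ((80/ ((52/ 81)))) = 65/ 324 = 0.20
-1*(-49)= 49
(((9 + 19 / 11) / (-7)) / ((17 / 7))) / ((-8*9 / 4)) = 59 / 1683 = 0.04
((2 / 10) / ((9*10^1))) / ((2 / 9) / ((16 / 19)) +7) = 4 / 13075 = 0.00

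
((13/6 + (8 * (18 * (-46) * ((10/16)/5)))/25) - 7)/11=-3.45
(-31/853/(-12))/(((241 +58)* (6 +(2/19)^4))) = 4039951/2393183535288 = 0.00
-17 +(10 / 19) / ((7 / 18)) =-15.65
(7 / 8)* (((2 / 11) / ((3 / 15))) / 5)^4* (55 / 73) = 70 / 97163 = 0.00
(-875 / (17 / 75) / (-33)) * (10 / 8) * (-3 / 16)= -328125 / 11968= -27.42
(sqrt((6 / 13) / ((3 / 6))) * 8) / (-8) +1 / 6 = 1 / 6 - 2 * sqrt(39) / 13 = -0.79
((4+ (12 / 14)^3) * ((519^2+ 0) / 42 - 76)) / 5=70446062 / 12005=5868.06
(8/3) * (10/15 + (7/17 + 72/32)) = 1358/153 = 8.88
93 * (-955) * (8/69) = -236840/23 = -10297.39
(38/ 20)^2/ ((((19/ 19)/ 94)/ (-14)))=-118769/ 25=-4750.76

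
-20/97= -0.21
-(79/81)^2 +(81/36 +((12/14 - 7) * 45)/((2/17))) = -431409595/183708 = -2348.34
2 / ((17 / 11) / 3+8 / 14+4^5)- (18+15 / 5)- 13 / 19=-97550762 / 4499105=-21.68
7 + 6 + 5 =18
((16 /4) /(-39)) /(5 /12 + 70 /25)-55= -138075 /2509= -55.03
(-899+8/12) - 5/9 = -8090/9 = -898.89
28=28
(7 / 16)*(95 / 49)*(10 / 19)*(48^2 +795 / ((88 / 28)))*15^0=1406325 / 1232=1141.50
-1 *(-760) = 760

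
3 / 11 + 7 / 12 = 113 / 132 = 0.86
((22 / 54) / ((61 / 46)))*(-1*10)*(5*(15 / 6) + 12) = -75.27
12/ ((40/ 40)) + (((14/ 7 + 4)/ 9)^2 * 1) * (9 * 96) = 396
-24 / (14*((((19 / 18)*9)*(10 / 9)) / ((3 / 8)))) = -81 / 1330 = -0.06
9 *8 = 72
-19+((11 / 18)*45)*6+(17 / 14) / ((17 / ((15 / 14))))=28631 / 196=146.08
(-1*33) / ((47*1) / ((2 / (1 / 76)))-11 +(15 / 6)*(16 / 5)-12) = 456 / 203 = 2.25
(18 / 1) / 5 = 18 / 5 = 3.60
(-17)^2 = 289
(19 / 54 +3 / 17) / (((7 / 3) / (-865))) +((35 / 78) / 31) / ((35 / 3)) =-84533752 / 431613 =-195.86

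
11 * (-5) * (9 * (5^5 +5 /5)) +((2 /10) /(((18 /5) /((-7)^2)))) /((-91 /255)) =-120695455 /78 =-1547377.63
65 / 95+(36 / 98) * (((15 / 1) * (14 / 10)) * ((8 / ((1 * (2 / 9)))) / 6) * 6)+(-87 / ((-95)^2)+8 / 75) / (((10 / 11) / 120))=18396941 / 63175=291.21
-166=-166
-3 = -3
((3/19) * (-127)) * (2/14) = -2.86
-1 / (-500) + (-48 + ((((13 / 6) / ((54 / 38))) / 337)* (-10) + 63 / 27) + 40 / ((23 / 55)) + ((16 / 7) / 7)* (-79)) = 371415698719 / 15381859500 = 24.15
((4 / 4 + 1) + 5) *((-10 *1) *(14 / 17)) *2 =-1960 / 17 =-115.29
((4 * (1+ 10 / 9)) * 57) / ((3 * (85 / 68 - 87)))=-5776 / 3087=-1.87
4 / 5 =0.80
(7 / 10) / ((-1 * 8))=-7 / 80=-0.09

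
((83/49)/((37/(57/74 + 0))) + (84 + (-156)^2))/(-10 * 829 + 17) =-3276240771/1109922226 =-2.95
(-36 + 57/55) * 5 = -1923/11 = -174.82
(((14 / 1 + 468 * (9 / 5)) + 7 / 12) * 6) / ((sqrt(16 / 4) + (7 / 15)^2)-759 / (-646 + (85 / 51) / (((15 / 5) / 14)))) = 6645391560 / 4403231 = 1509.21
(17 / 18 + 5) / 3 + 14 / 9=191 / 54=3.54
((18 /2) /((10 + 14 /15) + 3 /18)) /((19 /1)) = 0.04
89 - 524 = -435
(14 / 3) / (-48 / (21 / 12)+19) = -98 / 177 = -0.55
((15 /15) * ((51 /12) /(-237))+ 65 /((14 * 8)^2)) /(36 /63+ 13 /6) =-37907 /8140160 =-0.00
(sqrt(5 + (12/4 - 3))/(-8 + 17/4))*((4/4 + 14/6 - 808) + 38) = 1840*sqrt(5)/9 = 457.15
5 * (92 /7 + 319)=11625 /7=1660.71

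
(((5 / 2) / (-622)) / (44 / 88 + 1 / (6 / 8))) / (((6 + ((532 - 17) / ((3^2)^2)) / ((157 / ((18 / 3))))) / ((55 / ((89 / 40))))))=-1589625 / 183124264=-0.01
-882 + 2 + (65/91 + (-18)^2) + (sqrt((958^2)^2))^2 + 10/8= 23584141255975/28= 842290759141.96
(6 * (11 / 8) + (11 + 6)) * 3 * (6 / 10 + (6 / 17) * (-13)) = -102717 / 340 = -302.11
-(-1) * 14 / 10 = 7 / 5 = 1.40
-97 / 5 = -19.40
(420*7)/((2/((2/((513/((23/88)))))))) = 5635/3762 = 1.50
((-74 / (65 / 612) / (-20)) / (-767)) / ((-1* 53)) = 11322 / 13211575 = 0.00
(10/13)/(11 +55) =0.01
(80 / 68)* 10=200 / 17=11.76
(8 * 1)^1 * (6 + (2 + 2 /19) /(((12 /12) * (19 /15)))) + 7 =24655 /361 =68.30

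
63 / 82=0.77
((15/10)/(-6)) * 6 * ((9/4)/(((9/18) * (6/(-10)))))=45/4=11.25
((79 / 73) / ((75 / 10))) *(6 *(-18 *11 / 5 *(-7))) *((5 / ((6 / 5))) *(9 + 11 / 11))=729960 / 73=9999.45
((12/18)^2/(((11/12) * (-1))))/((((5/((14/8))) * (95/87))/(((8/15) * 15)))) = -6496/5225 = -1.24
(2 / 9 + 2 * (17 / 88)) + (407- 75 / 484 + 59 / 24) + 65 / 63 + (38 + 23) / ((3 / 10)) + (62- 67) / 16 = 74884027 / 121968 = 613.96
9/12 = 3/4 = 0.75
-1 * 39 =-39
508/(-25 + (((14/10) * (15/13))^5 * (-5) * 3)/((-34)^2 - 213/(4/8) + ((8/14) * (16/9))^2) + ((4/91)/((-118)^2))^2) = -324939184502482216486456/16135470270418012512363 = -20.14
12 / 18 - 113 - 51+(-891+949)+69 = -36.33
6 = 6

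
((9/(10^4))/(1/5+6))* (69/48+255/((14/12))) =221769/6944000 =0.03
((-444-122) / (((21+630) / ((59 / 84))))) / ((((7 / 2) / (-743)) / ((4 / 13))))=49623484 / 1244061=39.89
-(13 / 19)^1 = -13 / 19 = -0.68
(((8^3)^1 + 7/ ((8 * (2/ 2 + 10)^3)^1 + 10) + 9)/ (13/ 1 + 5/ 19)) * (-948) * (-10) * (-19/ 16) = -791805080875/ 1790544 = -442214.81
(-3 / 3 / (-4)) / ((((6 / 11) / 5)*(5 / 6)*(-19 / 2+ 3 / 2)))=-11 / 32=-0.34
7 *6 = 42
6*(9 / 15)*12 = 216 / 5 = 43.20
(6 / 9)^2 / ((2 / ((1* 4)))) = 8 / 9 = 0.89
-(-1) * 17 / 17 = 1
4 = 4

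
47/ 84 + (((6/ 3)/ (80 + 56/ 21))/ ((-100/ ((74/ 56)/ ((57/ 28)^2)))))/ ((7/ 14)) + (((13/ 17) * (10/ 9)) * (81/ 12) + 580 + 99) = 91262677711/ 133172900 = 685.29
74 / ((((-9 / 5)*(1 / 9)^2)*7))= -3330 / 7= -475.71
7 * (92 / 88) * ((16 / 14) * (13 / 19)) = 1196 / 209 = 5.72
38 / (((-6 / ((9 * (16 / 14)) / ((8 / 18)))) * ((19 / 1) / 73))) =-3942 / 7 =-563.14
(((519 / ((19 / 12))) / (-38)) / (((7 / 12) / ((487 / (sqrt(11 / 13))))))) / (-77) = 18198216* sqrt(143) / 2140369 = 101.67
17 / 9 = 1.89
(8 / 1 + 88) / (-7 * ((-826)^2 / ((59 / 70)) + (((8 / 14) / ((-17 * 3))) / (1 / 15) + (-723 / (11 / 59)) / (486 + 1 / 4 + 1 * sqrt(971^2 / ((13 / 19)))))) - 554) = -125476149529817067344 / 7406915121200025261753499 - 39326638105216 * sqrt(247) / 7406915121200025261753499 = -0.00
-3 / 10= -0.30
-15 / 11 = -1.36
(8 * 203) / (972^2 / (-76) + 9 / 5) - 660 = -111355460 / 168687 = -660.13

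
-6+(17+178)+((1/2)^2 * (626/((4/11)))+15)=5075/8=634.38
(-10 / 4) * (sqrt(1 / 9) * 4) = -10 / 3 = -3.33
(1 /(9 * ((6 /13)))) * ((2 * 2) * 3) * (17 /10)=221 /45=4.91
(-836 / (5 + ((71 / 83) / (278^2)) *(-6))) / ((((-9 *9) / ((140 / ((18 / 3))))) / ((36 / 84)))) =26812910960 / 1298933577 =20.64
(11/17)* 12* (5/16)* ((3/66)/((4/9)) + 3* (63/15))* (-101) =-1693467/544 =-3112.99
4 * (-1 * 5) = -20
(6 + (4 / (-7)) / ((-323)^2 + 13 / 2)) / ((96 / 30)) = 21910435 / 11685576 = 1.87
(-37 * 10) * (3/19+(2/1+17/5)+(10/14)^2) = -2090278/931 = -2245.20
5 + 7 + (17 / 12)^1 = 161 / 12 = 13.42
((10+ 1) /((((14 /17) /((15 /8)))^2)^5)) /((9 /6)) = 4262586790702288447265625 /155292410417210458112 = 27448.78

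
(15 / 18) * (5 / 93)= 25 / 558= 0.04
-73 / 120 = -0.61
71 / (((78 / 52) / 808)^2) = 20601486.22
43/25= 1.72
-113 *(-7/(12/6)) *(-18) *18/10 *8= -102513.60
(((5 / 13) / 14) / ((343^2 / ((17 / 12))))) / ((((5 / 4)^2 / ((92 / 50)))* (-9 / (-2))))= 3128 / 36132949125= 0.00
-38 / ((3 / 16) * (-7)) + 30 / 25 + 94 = 13036 / 105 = 124.15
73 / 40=1.82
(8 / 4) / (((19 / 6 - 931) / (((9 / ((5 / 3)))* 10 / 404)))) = -162 / 562267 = -0.00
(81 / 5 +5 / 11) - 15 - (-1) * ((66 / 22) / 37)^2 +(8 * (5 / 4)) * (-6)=-4392626 / 75295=-58.34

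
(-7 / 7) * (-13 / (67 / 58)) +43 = 3635 / 67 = 54.25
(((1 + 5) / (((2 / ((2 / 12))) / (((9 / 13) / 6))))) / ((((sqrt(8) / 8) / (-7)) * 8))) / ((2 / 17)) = -357 * sqrt(2) / 416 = -1.21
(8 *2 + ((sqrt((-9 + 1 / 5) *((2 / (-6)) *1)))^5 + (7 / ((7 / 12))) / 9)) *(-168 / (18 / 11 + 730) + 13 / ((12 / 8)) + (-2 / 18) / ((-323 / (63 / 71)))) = 226110901456 *sqrt(165) / 23358980475 + 15183066730 / 103817691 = 270.59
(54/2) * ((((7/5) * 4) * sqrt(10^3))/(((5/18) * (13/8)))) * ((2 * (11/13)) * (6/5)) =28740096 * sqrt(10)/4225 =21511.04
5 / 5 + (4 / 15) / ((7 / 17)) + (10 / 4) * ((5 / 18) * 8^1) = 2269 / 315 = 7.20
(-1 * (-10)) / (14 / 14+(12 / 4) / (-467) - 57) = -934 / 5231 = -0.18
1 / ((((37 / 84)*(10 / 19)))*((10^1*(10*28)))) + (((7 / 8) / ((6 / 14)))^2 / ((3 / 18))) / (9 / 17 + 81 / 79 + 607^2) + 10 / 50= 8858840049671 / 43940823636000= 0.20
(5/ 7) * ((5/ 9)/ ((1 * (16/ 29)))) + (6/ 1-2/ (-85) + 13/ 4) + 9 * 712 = 549893621/ 85680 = 6417.99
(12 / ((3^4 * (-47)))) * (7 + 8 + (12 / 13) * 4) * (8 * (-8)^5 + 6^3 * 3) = 9413856 / 611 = 15407.29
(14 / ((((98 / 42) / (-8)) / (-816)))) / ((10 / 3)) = 58752 / 5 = 11750.40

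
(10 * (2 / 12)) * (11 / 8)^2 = 605 / 192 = 3.15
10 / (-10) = -1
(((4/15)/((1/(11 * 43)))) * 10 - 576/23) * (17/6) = 725084/207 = 3502.82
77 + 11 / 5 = 396 / 5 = 79.20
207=207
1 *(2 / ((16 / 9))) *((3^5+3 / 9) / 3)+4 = 381 / 4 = 95.25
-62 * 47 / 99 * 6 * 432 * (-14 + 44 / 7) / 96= 472068 / 77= 6130.75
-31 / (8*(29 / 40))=-155 / 29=-5.34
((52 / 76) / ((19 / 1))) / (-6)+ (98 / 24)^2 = 866449 / 51984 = 16.67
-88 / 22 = -4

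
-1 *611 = -611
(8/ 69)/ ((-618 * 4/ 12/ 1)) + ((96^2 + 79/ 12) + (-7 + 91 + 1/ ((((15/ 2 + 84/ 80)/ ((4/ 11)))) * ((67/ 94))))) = 11114288837335/ 1194231852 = 9306.64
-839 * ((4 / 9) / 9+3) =-207233 / 81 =-2558.43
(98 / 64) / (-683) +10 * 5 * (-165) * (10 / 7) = -1803120343 / 152992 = -11785.72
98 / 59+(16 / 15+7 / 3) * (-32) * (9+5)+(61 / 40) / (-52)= -186726863 / 122720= -1521.57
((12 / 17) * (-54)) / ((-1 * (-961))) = -648 / 16337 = -0.04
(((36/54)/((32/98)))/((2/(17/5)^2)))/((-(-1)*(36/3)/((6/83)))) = 14161/199200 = 0.07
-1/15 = -0.07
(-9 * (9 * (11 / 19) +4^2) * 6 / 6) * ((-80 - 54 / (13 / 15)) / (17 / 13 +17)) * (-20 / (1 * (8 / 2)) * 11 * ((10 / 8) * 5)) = -4613090625 / 9044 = -510071.94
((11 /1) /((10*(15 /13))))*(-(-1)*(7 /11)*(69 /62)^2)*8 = 6.01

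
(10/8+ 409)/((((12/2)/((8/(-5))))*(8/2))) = -547/20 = -27.35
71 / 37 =1.92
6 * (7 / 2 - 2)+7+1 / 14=225 / 14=16.07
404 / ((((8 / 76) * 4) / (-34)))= -32623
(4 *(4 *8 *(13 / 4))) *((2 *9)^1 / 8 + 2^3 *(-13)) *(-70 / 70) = 42328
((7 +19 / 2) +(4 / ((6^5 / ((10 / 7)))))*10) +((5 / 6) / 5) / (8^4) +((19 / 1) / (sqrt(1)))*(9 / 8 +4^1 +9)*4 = 15188808247 / 13934592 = 1090.01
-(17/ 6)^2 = -289/ 36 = -8.03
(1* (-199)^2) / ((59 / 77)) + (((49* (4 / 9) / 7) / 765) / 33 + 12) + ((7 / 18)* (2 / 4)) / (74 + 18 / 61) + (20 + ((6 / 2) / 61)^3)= 259316597634036827531 / 5014372678785360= 51714.66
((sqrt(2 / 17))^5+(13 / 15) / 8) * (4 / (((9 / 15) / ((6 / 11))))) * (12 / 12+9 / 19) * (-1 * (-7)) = 31360 * sqrt(34) / 1026817+2548 / 627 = 4.24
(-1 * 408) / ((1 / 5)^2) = -10200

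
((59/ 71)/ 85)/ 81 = 59/ 488835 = 0.00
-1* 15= -15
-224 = -224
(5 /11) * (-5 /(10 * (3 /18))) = -15 /11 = -1.36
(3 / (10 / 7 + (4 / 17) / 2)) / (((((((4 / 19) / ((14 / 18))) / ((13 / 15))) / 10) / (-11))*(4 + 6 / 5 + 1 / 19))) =-215009795 / 1652688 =-130.10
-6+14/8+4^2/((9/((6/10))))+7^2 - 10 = 2149/60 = 35.82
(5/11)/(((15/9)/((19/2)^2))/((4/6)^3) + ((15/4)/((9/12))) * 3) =722/23925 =0.03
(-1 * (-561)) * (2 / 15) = 374 / 5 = 74.80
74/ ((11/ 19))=1406/ 11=127.82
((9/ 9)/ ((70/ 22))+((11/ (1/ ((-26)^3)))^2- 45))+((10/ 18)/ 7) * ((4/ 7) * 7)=11774324788264/ 315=37378808851.63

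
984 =984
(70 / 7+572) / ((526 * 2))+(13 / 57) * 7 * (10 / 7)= 84967 / 29982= 2.83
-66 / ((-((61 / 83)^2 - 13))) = -75779 / 14306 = -5.30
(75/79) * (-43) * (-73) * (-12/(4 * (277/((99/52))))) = -69921225/1137916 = -61.45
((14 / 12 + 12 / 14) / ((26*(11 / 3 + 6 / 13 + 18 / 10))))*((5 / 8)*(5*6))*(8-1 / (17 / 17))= 1875 / 1088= 1.72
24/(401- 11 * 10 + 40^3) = 24/64291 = 0.00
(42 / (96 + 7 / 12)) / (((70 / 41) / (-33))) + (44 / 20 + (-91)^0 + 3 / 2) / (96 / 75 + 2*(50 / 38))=-155124253 / 21534220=-7.20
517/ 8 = 64.62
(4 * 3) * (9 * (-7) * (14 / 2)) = -5292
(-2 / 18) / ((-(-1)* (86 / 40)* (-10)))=2 / 387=0.01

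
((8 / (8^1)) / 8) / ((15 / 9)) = 3 / 40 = 0.08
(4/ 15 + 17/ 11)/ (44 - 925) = -299/ 145365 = -0.00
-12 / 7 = -1.71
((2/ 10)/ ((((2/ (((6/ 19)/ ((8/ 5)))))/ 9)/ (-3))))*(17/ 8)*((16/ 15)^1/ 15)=-153/ 1900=-0.08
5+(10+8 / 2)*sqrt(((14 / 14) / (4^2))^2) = 47 / 8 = 5.88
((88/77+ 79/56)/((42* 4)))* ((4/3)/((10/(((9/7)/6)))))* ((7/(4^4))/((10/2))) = 143/60211200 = 0.00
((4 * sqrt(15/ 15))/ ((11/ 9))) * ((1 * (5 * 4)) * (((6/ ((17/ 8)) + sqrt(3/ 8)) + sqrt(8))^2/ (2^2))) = 45 * (17 * sqrt(6) + 192 + 136 * sqrt(2))^2/ 12716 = 642.14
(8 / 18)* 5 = 20 / 9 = 2.22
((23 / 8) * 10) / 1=115 / 4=28.75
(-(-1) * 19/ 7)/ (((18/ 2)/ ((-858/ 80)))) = -3.23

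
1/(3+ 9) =1/12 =0.08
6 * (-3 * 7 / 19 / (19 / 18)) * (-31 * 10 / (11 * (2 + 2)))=175770 / 3971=44.26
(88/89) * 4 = 3.96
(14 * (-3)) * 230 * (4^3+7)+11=-685849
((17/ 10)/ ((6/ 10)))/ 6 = 17/ 36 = 0.47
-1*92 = -92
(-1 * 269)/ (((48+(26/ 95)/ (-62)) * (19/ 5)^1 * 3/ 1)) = -208475/ 424041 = -0.49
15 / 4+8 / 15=257 / 60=4.28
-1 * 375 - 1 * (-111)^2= -12696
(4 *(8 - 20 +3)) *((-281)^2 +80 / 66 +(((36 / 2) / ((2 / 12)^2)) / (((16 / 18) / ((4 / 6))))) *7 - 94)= -32579004 / 11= -2961727.64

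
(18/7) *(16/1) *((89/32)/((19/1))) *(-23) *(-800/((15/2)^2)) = 262016/133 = 1970.05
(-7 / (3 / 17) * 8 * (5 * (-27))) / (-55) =-778.91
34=34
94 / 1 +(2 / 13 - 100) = -5.85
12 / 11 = 1.09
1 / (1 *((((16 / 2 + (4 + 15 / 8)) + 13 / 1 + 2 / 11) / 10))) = 880 / 2381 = 0.37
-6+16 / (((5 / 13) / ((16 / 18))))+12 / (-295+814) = 241342 / 7785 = 31.00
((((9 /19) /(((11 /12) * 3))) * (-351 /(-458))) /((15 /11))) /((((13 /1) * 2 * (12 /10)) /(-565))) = -15255 /8702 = -1.75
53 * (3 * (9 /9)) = 159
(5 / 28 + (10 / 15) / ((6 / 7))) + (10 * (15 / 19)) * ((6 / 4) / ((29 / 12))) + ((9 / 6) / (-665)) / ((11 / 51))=44645639 / 7636860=5.85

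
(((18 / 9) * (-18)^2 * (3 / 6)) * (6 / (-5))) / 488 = -243 / 305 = -0.80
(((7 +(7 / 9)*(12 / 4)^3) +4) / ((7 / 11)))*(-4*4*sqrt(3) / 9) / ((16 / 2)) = -704*sqrt(3) / 63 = -19.35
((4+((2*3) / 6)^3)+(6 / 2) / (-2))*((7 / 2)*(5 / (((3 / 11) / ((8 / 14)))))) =385 / 3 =128.33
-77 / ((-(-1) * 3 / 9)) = -231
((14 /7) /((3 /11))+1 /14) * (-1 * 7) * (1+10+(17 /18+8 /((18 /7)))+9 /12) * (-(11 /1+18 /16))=17165023 /1728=9933.46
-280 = -280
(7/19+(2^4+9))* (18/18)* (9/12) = 723/38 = 19.03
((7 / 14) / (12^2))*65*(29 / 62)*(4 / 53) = 1885 / 236592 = 0.01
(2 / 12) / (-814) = -1 / 4884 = -0.00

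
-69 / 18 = -23 / 6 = -3.83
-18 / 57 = -6 / 19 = -0.32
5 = 5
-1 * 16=-16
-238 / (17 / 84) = -1176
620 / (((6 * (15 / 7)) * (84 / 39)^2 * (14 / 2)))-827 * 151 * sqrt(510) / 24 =5239 / 3528-124877 * sqrt(510) / 24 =-117503.50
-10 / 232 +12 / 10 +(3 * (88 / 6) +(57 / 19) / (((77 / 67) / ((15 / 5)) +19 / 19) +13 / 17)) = 198161329 / 4256620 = 46.55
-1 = -1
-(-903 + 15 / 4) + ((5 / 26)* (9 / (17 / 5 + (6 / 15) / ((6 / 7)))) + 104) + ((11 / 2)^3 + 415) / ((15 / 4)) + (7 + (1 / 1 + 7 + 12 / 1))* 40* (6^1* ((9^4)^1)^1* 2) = 961708738847 / 11310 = 85031718.73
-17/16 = -1.06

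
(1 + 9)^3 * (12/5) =2400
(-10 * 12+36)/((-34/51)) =126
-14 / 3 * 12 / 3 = -56 / 3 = -18.67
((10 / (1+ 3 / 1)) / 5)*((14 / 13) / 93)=7 / 1209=0.01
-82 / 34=-41 / 17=-2.41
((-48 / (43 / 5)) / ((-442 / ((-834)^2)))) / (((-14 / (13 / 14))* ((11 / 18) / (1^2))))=-375600240 / 394009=-953.28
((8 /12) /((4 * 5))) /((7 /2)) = 1 /105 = 0.01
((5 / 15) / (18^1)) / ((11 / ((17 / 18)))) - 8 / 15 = -28427 / 53460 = -0.53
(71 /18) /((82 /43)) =3053 /1476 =2.07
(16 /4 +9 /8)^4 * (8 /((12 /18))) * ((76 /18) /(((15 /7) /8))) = 130495.21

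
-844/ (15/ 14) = -787.73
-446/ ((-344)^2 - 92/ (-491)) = -109493/ 29051534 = -0.00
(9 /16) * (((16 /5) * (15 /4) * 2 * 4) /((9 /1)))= 6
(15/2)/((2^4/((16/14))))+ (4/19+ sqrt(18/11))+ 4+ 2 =3 *sqrt(22)/11+ 3589/532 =8.03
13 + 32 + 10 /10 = 46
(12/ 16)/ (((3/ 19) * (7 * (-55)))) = -19/ 1540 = -0.01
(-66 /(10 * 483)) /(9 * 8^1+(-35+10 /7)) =-0.00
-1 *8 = -8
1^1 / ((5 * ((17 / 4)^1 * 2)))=2 / 85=0.02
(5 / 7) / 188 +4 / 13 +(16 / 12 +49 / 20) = 525407 / 128310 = 4.09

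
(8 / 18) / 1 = 4 / 9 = 0.44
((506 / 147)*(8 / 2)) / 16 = 253 / 294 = 0.86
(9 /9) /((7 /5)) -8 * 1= -51 /7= -7.29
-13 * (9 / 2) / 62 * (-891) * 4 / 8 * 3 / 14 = 312741 / 3472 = 90.08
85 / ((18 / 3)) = 85 / 6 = 14.17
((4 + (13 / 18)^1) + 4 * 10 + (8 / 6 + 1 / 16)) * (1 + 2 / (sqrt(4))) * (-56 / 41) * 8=-371896 / 369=-1007.85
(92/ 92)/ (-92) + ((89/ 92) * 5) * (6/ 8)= 1331/ 368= 3.62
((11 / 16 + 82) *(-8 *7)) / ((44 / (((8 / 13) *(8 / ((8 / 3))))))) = -27783 / 143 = -194.29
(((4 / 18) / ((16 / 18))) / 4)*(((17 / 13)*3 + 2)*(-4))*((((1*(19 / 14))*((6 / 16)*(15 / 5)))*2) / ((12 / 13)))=-627 / 128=-4.90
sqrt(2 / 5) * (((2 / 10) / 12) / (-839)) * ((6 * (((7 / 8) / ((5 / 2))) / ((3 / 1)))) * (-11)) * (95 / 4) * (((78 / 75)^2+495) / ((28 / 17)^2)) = 2675341493 * sqrt(10) / 20136000000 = 0.42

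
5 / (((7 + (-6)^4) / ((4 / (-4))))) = -5 / 1303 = -0.00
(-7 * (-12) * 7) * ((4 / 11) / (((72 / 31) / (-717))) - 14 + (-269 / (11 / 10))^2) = 35089618.40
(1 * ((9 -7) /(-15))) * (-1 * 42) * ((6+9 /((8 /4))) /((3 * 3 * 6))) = 49 /45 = 1.09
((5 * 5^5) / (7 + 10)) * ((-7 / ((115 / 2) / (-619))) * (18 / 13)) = 95900.55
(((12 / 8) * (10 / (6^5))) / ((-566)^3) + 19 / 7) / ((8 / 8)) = 8929721034973 / 3289897223424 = 2.71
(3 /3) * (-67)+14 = -53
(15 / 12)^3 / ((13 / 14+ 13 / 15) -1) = 13125 / 5344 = 2.46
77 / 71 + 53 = 3840 / 71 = 54.08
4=4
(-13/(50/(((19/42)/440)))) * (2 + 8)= -247/92400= -0.00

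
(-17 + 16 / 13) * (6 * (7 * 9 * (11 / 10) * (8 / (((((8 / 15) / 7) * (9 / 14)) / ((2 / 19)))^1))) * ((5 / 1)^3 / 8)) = -1761433.45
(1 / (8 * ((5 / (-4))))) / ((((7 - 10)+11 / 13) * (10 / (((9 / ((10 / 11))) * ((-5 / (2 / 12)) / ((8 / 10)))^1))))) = -3861 / 2240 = -1.72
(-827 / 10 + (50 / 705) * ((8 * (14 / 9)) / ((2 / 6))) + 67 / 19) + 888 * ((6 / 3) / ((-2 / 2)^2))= 136586731 / 80370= 1699.47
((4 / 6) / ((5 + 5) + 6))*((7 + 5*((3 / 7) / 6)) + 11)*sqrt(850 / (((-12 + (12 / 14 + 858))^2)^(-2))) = 940758780*sqrt(34) / 343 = 15992767.32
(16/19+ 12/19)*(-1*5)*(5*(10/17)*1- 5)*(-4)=-19600/323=-60.68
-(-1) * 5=5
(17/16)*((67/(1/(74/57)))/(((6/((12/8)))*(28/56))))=42143/912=46.21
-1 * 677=-677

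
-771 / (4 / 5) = -963.75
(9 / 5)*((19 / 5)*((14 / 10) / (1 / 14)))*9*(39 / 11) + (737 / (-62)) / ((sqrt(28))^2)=10210239313 / 2387000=4277.44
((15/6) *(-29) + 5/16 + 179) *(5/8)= 66.76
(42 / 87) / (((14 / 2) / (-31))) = -62 / 29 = -2.14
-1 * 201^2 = -40401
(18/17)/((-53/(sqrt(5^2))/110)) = -9900/901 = -10.99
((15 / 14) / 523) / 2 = 15 / 14644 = 0.00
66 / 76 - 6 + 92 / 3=2911 / 114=25.54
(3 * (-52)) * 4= -624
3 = 3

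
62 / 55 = 1.13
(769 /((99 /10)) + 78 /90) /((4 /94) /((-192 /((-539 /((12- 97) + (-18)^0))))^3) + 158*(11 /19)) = 23590734561017856 /27474369870586375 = 0.86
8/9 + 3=35/9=3.89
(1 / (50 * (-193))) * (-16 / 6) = 4 / 14475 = 0.00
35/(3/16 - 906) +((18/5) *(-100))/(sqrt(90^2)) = -58532/14493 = -4.04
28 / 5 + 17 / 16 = 533 / 80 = 6.66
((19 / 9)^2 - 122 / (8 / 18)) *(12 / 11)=-7954 / 27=-294.59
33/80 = 0.41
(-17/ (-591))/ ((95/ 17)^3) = 83521/ 506708625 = 0.00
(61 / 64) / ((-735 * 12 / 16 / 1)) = -61 / 35280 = -0.00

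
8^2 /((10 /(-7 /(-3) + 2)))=416 /15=27.73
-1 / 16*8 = -1 / 2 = -0.50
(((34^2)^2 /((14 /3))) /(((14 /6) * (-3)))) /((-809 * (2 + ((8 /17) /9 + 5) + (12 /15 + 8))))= 1533445560 /480726407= 3.19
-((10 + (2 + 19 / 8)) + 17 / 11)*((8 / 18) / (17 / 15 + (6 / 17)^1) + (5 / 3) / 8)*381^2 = -312851713005 / 266816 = -1172537.30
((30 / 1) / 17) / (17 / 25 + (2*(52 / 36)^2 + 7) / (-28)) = 1701000 / 270827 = 6.28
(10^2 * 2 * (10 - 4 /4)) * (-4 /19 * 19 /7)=-7200 /7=-1028.57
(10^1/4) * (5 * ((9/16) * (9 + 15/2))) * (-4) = -7425/16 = -464.06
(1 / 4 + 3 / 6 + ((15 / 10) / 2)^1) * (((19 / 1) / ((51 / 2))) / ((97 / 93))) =1767 / 1649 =1.07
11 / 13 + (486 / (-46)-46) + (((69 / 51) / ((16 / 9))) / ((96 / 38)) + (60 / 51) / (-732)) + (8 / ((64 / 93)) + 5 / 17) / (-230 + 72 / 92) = -8704943049731 / 156926605056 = -55.47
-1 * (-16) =16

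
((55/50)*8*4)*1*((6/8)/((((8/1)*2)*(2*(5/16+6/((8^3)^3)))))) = 276824064/104857615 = 2.64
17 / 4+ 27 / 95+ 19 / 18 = 19117 / 3420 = 5.59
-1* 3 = -3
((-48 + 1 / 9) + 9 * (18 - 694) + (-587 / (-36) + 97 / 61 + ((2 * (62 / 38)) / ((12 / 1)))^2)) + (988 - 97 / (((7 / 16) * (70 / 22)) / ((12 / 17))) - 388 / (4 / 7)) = -4832314072736 / 825457185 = -5854.11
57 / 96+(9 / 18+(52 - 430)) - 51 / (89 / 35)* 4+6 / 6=-1299061 / 2848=-456.13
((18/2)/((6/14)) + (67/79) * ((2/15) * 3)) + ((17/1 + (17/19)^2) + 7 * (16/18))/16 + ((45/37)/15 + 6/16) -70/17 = 30963897943/1614460590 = 19.18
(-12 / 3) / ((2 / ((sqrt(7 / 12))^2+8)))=-103 / 6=-17.17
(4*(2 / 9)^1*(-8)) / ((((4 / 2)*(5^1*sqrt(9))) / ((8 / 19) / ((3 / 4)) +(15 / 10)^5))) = -2975 / 1539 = -1.93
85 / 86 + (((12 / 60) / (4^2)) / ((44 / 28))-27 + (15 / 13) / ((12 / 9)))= -12366027 / 491920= -25.14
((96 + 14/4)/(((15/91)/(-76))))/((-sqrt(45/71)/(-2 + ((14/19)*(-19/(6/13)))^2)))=5686117346*sqrt(355)/2025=52906004.81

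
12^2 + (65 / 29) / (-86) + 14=393987 / 2494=157.97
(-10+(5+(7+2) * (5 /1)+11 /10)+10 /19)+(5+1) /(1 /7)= 15889 /190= 83.63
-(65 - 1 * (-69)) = -134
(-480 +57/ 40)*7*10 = -134001/ 4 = -33500.25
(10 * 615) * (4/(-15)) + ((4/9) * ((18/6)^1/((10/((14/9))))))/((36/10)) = -1639.94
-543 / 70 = -7.76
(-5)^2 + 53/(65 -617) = 13747/552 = 24.90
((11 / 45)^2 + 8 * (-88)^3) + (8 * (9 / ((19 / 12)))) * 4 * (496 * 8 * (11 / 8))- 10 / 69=-3946197732973 / 884925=-4459358.40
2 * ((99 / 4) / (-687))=-33 / 458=-0.07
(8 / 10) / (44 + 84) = 1 / 160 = 0.01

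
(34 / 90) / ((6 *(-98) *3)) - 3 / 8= -59569 / 158760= -0.38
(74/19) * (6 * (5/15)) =148/19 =7.79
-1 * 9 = -9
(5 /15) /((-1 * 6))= -1 /18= -0.06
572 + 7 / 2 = 1151 / 2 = 575.50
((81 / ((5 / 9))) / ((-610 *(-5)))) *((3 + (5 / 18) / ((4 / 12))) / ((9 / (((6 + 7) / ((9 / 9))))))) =0.26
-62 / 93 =-2 / 3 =-0.67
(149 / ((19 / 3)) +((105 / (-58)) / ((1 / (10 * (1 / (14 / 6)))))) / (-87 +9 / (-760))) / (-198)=-31869601 / 267205246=-0.12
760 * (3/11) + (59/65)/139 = 20600449/99385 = 207.28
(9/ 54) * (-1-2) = -1/ 2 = -0.50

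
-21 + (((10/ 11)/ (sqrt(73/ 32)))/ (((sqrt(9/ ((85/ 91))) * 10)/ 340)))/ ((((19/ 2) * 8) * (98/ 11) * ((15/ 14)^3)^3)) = -21 + 2048033792 * sqrt(1129310)/ 415903327734375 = -20.99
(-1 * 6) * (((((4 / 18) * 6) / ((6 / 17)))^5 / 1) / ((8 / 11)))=-124947416 / 19683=-6347.99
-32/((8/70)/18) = -5040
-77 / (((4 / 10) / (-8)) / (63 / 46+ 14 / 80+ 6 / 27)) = 2720.85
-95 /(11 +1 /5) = -475 /56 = -8.48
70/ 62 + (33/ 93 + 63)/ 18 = 1297/ 279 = 4.65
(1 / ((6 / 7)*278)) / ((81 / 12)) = 7 / 11259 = 0.00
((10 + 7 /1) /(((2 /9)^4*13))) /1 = 111537 /208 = 536.24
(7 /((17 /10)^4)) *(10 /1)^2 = 7000000 /83521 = 83.81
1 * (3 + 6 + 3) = 12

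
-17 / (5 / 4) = -68 / 5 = -13.60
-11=-11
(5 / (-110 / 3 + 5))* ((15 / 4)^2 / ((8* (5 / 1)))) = -135 / 2432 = -0.06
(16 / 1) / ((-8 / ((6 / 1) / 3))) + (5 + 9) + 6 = 16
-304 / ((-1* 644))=76 / 161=0.47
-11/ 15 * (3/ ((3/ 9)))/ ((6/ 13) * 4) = -143/ 40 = -3.58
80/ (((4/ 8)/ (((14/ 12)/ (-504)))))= -10/ 27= -0.37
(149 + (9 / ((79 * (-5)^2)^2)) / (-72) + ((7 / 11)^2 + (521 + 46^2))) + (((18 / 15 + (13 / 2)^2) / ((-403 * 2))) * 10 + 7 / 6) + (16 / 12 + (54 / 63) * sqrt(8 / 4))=6 * sqrt(2) / 7 + 4242915305177487 / 1521649415000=2789.58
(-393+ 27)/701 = -366/701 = -0.52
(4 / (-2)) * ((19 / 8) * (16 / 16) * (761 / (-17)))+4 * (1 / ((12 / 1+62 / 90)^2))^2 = 1537032341663579 / 7228585890308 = 212.63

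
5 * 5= 25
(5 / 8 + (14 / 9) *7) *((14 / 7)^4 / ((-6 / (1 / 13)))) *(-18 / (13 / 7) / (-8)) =-5803 / 2028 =-2.86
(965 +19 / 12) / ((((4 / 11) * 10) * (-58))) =-127589 / 27840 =-4.58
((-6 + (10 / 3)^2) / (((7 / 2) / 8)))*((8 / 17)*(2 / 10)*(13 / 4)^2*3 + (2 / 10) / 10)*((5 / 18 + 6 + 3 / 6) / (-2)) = -28643648 / 240975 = -118.87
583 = 583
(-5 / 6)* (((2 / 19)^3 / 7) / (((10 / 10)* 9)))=-20 / 1296351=-0.00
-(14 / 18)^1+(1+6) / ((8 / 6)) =161 / 36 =4.47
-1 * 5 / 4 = -5 / 4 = -1.25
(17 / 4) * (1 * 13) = 55.25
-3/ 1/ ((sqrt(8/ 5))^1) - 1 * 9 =-9 - 3 * sqrt(10)/ 4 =-11.37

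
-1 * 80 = -80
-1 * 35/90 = -7/18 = -0.39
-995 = -995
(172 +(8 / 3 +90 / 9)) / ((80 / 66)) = 3047 / 20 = 152.35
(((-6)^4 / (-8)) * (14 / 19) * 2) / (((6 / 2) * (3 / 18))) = -9072 / 19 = -477.47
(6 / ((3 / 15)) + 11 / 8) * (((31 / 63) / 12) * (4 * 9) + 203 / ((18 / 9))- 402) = -3152309 / 336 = -9381.87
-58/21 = -2.76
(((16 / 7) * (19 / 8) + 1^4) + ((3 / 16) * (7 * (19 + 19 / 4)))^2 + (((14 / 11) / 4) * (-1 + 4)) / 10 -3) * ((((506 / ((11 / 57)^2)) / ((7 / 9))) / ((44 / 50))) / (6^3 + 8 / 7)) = 54435873703581 / 610598912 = 89151.61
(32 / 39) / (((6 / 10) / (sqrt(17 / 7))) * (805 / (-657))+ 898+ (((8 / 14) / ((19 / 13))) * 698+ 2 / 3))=6652762144 * sqrt(119) / 257347172238026845+ 180234115432448 / 257347172238026845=0.00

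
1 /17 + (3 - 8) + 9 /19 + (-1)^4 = -1120 /323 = -3.47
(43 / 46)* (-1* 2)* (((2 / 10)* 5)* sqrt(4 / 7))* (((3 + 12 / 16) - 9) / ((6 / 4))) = 43* sqrt(7) / 23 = 4.95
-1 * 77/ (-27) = 77/ 27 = 2.85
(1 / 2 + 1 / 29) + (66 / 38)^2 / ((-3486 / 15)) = 3172033 / 6082489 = 0.52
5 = 5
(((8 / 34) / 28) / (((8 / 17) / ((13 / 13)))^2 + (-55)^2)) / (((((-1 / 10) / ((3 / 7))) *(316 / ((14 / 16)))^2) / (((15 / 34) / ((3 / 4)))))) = -75 / 1396848038144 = -0.00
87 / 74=1.18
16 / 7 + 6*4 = 184 / 7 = 26.29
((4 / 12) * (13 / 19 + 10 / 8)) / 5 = 49 / 380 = 0.13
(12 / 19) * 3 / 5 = 36 / 95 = 0.38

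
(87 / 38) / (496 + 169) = 0.00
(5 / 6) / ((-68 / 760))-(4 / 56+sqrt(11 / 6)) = -6701 / 714-sqrt(66) / 6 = -10.74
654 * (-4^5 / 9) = -223232 / 3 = -74410.67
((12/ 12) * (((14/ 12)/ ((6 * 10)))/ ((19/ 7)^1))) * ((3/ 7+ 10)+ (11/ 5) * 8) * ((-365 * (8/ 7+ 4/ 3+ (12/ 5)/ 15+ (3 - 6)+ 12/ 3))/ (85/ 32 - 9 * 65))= 60759652/ 132774375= 0.46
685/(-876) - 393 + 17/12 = -85928/219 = -392.37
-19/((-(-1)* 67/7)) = -133/67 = -1.99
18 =18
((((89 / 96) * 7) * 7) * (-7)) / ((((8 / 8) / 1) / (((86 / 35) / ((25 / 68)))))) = -3187891 / 1500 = -2125.26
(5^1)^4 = 625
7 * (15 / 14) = 15 / 2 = 7.50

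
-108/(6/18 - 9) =162/13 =12.46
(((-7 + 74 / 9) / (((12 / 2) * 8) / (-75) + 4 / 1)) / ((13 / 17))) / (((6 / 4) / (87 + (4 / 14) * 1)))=219725 / 7938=27.68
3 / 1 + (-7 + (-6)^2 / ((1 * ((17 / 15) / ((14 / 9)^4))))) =751796 / 4131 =181.99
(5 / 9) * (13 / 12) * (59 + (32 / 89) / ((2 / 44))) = 129025 / 3204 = 40.27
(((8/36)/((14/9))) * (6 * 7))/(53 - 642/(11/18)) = -66/10973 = -0.01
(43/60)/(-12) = -43/720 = -0.06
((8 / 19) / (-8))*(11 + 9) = -20 / 19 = -1.05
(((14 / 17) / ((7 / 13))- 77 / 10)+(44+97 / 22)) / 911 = 39493 / 851785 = 0.05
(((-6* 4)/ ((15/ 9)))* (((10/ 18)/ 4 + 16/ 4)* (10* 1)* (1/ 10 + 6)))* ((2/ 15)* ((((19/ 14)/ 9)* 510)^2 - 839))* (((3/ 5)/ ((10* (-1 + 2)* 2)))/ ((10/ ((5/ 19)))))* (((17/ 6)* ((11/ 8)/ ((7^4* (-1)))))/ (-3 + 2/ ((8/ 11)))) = -1902092576659/ 150884842500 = -12.61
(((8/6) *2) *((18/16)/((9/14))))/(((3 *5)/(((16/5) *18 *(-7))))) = -3136/25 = -125.44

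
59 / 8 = 7.38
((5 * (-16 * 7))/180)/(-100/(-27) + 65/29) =-348/665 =-0.52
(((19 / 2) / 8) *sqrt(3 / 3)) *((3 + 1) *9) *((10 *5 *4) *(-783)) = -6694650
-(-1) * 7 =7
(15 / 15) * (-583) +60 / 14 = -4051 / 7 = -578.71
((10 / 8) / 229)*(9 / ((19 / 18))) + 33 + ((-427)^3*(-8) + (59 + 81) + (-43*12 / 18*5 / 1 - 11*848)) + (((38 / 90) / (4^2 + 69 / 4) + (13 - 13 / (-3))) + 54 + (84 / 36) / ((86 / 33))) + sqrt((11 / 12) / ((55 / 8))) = 622826638.32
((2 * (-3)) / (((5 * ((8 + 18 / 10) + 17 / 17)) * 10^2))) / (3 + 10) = -1 / 11700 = -0.00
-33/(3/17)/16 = -187/16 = -11.69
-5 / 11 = -0.45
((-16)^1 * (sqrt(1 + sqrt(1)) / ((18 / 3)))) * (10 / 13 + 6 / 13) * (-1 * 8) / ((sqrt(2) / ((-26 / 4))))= -512 / 3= -170.67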